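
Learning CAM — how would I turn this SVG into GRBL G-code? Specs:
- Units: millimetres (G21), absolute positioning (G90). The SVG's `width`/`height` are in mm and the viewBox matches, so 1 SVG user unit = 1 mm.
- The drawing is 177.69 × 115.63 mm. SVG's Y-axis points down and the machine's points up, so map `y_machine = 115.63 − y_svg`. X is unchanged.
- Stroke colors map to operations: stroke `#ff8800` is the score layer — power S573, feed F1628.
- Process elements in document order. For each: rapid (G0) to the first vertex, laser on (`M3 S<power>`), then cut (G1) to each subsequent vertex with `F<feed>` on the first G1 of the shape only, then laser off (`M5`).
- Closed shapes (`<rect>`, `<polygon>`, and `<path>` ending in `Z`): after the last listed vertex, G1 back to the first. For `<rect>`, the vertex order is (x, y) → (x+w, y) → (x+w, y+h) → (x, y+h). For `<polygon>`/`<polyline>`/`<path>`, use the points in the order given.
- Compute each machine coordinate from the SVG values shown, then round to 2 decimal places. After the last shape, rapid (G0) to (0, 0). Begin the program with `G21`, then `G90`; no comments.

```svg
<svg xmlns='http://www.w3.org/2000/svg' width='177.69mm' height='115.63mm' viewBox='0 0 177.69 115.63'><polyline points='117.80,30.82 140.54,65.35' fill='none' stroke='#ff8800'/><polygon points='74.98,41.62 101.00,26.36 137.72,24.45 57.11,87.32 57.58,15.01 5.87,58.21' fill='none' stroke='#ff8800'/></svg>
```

G21
G90
G0 X117.80 Y84.81
M3 S573
G1 X140.54 Y50.28 F1628
M5
G0 X74.98 Y74.01
M3 S573
G1 X101.00 Y89.27 F1628
G1 X137.72 Y91.18
G1 X57.11 Y28.31
G1 X57.58 Y100.62
G1 X5.87 Y57.42
G1 X74.98 Y74.01
M5
G0 X0.00 Y0.00

Since the viewBox matches the mm dimensions, user units are millimetres directly. The only transform is the Y-flip y_m = 115.63 − y_svg.

Shape 1 is a line segment drawn with `<polyline>`. Its stroke #ff8800 means score at S573, F1628. After flipping Y the toolpath is (117.80,84.81) → (140.54,50.28).

Shape 2 is a closed polygon drawn with `<polygon>`. Its stroke #ff8800 means score at S573, F1628. After flipping Y the toolpath is (74.98,74.01) → (101.00,89.27) → (137.72,91.18) → (57.11,28.31) → (57.58,100.62) → (5.87,57.42) → (74.98,74.01), returning to the start.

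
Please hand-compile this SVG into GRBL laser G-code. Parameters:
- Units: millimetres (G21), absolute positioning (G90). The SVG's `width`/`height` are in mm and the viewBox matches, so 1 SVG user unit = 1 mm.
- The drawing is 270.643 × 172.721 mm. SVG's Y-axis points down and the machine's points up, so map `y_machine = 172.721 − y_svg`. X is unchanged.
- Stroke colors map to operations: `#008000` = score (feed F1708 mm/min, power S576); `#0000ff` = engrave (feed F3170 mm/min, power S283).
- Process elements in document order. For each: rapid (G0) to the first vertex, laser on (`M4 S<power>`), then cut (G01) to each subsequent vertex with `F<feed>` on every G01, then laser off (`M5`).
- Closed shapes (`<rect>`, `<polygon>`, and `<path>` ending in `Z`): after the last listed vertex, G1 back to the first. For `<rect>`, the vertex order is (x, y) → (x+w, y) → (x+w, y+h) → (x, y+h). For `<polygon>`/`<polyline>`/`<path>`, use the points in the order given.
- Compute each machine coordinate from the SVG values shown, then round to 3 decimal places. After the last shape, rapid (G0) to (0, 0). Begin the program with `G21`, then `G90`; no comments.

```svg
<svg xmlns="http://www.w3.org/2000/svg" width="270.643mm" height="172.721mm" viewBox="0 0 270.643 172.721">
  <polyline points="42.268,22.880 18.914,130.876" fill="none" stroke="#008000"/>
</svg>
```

G21
G90
G0 X42.268 Y149.841
M4 S576
G01 X18.914 Y41.845 F1708
M5
G0 X0.000 Y0.000

1 u = 1 mm; y_m = 172.721 − y.

[1] `<polyline>` line segment, #008000→score S576 F1708: (42.268,149.841) → (18.914,41.845)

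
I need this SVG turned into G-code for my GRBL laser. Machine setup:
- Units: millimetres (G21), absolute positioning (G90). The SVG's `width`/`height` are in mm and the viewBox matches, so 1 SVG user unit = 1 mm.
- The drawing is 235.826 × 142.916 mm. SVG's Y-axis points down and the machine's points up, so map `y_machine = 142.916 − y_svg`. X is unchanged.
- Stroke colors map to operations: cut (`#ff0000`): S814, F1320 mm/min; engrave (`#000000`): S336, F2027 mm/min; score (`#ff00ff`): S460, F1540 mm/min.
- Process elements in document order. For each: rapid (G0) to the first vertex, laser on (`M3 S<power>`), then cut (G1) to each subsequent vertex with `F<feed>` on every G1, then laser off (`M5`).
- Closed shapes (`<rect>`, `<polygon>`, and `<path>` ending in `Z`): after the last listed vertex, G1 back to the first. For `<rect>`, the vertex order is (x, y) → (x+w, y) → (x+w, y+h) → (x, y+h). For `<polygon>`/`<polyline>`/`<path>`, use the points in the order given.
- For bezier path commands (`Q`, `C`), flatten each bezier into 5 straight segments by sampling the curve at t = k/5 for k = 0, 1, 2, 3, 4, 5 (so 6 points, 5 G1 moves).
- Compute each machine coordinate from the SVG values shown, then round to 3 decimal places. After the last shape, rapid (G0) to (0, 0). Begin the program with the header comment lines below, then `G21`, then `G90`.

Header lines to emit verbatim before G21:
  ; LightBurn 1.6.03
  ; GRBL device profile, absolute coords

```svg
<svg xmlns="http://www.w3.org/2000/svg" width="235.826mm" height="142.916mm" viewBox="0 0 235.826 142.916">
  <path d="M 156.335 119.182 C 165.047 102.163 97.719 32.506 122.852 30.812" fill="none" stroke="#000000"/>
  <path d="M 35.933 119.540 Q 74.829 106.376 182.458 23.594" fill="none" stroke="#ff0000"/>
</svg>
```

; LightBurn 1.6.03
; GRBL device profile, absolute coords
G21
G90
G0 X156.335 Y23.734
M3 S336
G1 X153.785 Y39.297 F2027
G1 X141.074 Y61.705 F2027
G1 X126.290 Y85.167 F2027
G1 X117.520 Y103.897 F2027
G1 X122.852 Y112.104 F2027
M5
G0 X35.933 Y23.376
M3 S814
G1 X54.241 Y31.426 F1320
G1 X78.047 Y45.046 F1320
G1 X107.352 Y64.235 F1320
G1 X142.156 Y88.994 F1320
G1 X182.458 Y119.322 F1320
M5
G0 X0.000 Y0.000

1 u = 1 mm; y_m = 142.916 − y.

[1] `<path>` cubic bezier, #000000→engrave S336 F2027: (156.335,23.734) → (153.785,39.297) → (141.074,61.705) → (126.290,85.167) → (117.520,103.897) → (122.852,112.104)

[2] `<path>` quadratic bezier, #ff0000→cut S814 F1320: (35.933,23.376) → (54.241,31.426) → (78.047,45.046) → (107.352,64.235) → (142.156,88.994) → (182.458,119.322)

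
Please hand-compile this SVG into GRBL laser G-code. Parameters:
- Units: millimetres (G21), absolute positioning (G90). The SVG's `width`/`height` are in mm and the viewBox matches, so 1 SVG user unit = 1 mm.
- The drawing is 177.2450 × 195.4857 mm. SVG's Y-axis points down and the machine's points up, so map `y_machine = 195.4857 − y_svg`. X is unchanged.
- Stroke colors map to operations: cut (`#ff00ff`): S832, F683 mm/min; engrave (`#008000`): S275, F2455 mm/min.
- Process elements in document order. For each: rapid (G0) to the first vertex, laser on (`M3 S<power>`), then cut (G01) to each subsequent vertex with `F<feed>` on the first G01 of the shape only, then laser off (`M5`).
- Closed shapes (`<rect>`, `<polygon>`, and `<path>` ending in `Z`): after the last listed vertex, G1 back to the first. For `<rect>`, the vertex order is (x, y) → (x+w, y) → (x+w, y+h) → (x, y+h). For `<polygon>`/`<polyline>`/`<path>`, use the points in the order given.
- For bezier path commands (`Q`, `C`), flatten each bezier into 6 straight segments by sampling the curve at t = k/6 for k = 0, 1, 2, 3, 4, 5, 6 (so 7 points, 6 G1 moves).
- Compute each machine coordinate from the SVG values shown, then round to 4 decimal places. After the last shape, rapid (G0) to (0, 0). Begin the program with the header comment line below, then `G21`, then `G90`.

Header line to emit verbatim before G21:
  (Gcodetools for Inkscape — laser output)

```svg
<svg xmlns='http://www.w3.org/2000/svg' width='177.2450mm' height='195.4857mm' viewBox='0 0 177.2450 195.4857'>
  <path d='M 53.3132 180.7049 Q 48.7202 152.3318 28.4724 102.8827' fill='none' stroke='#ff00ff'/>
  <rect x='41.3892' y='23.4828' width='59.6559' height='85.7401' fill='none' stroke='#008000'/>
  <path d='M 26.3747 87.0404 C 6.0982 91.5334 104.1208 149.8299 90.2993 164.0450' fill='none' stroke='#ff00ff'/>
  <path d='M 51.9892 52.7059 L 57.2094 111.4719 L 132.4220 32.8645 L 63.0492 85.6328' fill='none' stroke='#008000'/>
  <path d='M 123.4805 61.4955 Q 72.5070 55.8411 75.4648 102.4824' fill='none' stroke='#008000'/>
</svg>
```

Since the viewBox matches the mm dimensions, user units are millimetres directly. The only transform is the Y-flip y_m = 195.4857 − y_svg.

Shape 1 is a quadratic bezier drawn with `<path>`. Its stroke #ff00ff means cut at S832, F683. After flipping Y the toolpath is (53.3132,14.7808) → (51.3473,24.8239) → (48.5118,36.0380) → (44.8065,48.4229) → (40.2315,61.9787) → (34.7868,76.7054) → (28.4724,92.6030).

Shape 2 is a rectangle drawn with `<rect>`. Its stroke #008000 means engrave at S275, F2455. After flipping Y the toolpath is (41.3892,172.0029) → (101.0451,172.0029) → (101.0451,86.2628) → (41.3892,86.2628) → (41.3892,172.0029), returning to the start.

Shape 3 is a cubic bezier drawn with `<path>`. Its stroke #ff00ff means cut at S832, F683. After flipping Y the toolpath is (26.3747,108.4453) → (25.0292,102.1683) → (37.0074,89.6432) → (55.9164,73.5888) → (75.3633,56.7242) → (88.9552,41.7685) → (90.2993,31.4407).

Shape 4 is a open polyline drawn with `<path>`. Its stroke #008000 means engrave at S275, F2455. After flipping Y the toolpath is (51.9892,142.7798) → (57.2094,84.0138) → (132.4220,162.6212) → (63.0492,109.8529).

Shape 5 is a quadratic bezier drawn with `<path>`. Its stroke #008000 means engrave at S275, F2455. After flipping Y the toolpath is (123.4805,133.9902) → (107.9874,134.4223) → (95.4905,131.9492) → (85.9898,126.5707) → (79.4853,118.2869) → (75.9770,107.0977) → (75.4648,93.0033).

(Gcodetools for Inkscape — laser output)
G21
G90
G0 X53.3132 Y14.7808
M3 S832
G01 X51.3473 Y24.8239 F683
G01 X48.5118 Y36.0380
G01 X44.8065 Y48.4229
G01 X40.2315 Y61.9787
G01 X34.7868 Y76.7054
G01 X28.4724 Y92.6030
M5
G0 X41.3892 Y172.0029
M3 S275
G01 X101.0451 Y172.0029 F2455
G01 X101.0451 Y86.2628
G01 X41.3892 Y86.2628
G01 X41.3892 Y172.0029
M5
G0 X26.3747 Y108.4453
M3 S832
G01 X25.0292 Y102.1683 F683
G01 X37.0074 Y89.6432
G01 X55.9164 Y73.5888
G01 X75.3633 Y56.7242
G01 X88.9552 Y41.7685
G01 X90.2993 Y31.4407
M5
G0 X51.9892 Y142.7798
M3 S275
G01 X57.2094 Y84.0138 F2455
G01 X132.4220 Y162.6212
G01 X63.0492 Y109.8529
M5
G0 X123.4805 Y133.9902
M3 S275
G01 X107.9874 Y134.4223 F2455
G01 X95.4905 Y131.9492
G01 X85.9898 Y126.5707
G01 X79.4853 Y118.2869
G01 X75.9770 Y107.0977
G01 X75.4648 Y93.0033
M5
G0 X0.0000 Y0.0000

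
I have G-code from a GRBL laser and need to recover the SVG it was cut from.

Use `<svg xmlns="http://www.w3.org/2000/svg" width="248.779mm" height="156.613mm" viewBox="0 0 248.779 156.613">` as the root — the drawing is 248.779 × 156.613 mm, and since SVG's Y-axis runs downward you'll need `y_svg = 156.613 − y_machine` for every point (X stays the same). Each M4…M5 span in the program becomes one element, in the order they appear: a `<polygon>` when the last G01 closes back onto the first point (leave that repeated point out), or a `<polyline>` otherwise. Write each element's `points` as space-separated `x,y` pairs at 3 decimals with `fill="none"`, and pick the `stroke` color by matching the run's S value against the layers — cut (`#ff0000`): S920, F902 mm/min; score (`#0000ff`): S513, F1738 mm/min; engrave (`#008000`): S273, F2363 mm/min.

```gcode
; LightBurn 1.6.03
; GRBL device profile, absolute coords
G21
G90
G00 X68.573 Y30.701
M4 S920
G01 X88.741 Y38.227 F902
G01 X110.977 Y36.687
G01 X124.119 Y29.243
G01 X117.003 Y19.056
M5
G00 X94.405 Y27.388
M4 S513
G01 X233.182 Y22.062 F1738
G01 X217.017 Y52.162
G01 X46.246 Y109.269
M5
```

<svg xmlns="http://www.w3.org/2000/svg" width="248.779mm" height="156.613mm" viewBox="0 0 248.779 156.613">
  <polyline points="68.573,125.912 88.741,118.386 110.977,119.926 124.119,127.370 117.003,137.557" fill="none" stroke="#ff0000"/>
  <polyline points="94.405,129.225 233.182,134.551 217.017,104.451 46.246,47.344" fill="none" stroke="#0000ff"/>
</svg>

y_svg = 156.613 − y_m.

[1] S920→`#ff0000` (cut); open run; points: 68.573,125.912 88.741,118.386 110.977,119.926 124.119,127.370 117.003,137.557

[2] S513→`#0000ff` (score); open run; points: 94.405,129.225 233.182,134.551 217.017,104.451 46.246,47.344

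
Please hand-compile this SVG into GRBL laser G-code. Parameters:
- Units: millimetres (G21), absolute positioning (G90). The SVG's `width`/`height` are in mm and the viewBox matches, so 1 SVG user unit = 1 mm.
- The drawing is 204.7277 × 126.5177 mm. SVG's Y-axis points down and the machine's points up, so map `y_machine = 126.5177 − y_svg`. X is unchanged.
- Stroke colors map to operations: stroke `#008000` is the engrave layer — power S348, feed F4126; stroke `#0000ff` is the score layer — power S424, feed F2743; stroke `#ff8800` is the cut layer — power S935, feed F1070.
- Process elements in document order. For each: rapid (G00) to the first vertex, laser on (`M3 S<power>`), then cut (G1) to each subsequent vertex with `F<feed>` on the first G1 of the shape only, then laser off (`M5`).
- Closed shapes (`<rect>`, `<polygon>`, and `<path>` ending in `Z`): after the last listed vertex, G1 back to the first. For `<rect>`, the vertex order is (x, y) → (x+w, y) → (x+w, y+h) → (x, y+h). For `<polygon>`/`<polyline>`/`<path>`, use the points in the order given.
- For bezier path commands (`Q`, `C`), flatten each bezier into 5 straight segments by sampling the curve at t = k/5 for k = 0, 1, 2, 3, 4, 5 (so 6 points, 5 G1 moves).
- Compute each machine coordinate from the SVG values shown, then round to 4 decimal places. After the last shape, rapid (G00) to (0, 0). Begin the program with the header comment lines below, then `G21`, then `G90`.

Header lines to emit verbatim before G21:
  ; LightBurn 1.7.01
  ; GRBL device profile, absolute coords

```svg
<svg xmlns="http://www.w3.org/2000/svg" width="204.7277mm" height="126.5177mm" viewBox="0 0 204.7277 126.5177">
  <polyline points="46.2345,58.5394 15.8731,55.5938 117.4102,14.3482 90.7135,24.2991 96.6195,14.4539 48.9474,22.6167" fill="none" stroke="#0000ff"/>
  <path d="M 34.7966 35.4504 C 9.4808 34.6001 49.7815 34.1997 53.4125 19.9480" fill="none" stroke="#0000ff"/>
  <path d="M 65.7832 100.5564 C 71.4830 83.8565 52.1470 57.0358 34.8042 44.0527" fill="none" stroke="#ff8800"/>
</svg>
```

1 u = 1 mm; y_m = 126.5177 − y.

[1] `<polyline>` open polyline, #0000ff→score S424 F2743: (46.2345,67.9783) → (15.8731,70.9239) → (117.4102,112.1695) → (90.7135,102.2186) → (96.6195,112.0638) → (48.9474,103.9010)

[2] `<path>` cubic bezier, #0000ff→score S424 F2743: (34.7966,91.0673) → (26.6628,91.6379) → (29.3672,92.7870) → (38.0002,95.2010) → (47.6518,99.5664) → (53.4125,106.5697)

[3] `<path>` cubic bezier, #ff8800→cut S935 F1070: (65.7832,25.9613) → (66.4150,37.0041) → (62.3356,49.3258) → (54.8424,61.7766) → (45.2328,73.2063) → (34.8042,82.4650)

; LightBurn 1.7.01
; GRBL device profile, absolute coords
G21
G90
G00 X46.2345 Y67.9783
M3 S424
G1 X15.8731 Y70.9239 F2743
G1 X117.4102 Y112.1695
G1 X90.7135 Y102.2186
G1 X96.6195 Y112.0638
G1 X48.9474 Y103.9010
M5
G00 X34.7966 Y91.0673
M3 S424
G1 X26.6628 Y91.6379 F2743
G1 X29.3672 Y92.7870
G1 X38.0002 Y95.2010
G1 X47.6518 Y99.5664
G1 X53.4125 Y106.5697
M5
G00 X65.7832 Y25.9613
M3 S935
G1 X66.4150 Y37.0041 F1070
G1 X62.3356 Y49.3258
G1 X54.8424 Y61.7766
G1 X45.2328 Y73.2063
G1 X34.8042 Y82.4650
M5
G00 X0.0000 Y0.0000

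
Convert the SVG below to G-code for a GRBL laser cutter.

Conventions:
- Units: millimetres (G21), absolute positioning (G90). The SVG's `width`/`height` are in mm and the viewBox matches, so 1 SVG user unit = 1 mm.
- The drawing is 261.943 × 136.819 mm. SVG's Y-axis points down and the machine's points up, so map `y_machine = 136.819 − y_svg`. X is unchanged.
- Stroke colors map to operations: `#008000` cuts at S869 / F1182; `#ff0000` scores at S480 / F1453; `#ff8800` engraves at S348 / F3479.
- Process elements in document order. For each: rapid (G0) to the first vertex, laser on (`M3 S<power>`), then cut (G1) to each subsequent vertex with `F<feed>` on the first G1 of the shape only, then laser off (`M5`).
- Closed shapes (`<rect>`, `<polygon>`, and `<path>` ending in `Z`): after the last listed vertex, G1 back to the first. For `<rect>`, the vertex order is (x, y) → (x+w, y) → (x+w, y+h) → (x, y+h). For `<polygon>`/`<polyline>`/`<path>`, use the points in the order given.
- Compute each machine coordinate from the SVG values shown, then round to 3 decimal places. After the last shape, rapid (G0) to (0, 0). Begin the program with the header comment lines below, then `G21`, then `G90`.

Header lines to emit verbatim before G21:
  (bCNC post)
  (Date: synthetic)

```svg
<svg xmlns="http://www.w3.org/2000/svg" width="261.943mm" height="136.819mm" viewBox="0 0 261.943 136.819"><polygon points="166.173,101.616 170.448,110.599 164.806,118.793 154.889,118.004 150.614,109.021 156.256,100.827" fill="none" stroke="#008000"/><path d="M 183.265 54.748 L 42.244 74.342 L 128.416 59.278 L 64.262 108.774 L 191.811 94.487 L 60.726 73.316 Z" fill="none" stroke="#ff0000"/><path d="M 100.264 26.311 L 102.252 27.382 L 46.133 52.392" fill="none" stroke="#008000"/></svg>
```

Since the viewBox matches the mm dimensions, user units are millimetres directly. The only transform is the Y-flip y_m = 136.819 − y_svg.

Shape 1 is a regular polygon drawn with `<polygon>`. Its stroke #008000 means cut at S869, F1182. After flipping Y the toolpath is (166.173,35.203) → (170.448,26.220) → (164.806,18.026) → (154.889,18.815) → (150.614,27.798) → (156.256,35.992) → (166.173,35.203), returning to the start.

Shape 2 is a closed polygon drawn with `<path>`. Its stroke #ff0000 means score at S480, F1453. After flipping Y the toolpath is (183.265,82.071) → (42.244,62.477) → (128.416,77.541) → (64.262,28.045) → (191.811,42.332) → (60.726,63.503) → (183.265,82.071), returning to the start.

Shape 3 is a open polyline drawn with `<path>`. Its stroke #008000 means cut at S869, F1182. After flipping Y the toolpath is (100.264,110.508) → (102.252,109.437) → (46.133,84.427).

(bCNC post)
(Date: synthetic)
G21
G90
G0 X166.173 Y35.203
M3 S869
G1 X170.448 Y26.220 F1182
G1 X164.806 Y18.026
G1 X154.889 Y18.815
G1 X150.614 Y27.798
G1 X156.256 Y35.992
G1 X166.173 Y35.203
M5
G0 X183.265 Y82.071
M3 S480
G1 X42.244 Y62.477 F1453
G1 X128.416 Y77.541
G1 X64.262 Y28.045
G1 X191.811 Y42.332
G1 X60.726 Y63.503
G1 X183.265 Y82.071
M5
G0 X100.264 Y110.508
M3 S869
G1 X102.252 Y109.437 F1182
G1 X46.133 Y84.427
M5
G0 X0.000 Y0.000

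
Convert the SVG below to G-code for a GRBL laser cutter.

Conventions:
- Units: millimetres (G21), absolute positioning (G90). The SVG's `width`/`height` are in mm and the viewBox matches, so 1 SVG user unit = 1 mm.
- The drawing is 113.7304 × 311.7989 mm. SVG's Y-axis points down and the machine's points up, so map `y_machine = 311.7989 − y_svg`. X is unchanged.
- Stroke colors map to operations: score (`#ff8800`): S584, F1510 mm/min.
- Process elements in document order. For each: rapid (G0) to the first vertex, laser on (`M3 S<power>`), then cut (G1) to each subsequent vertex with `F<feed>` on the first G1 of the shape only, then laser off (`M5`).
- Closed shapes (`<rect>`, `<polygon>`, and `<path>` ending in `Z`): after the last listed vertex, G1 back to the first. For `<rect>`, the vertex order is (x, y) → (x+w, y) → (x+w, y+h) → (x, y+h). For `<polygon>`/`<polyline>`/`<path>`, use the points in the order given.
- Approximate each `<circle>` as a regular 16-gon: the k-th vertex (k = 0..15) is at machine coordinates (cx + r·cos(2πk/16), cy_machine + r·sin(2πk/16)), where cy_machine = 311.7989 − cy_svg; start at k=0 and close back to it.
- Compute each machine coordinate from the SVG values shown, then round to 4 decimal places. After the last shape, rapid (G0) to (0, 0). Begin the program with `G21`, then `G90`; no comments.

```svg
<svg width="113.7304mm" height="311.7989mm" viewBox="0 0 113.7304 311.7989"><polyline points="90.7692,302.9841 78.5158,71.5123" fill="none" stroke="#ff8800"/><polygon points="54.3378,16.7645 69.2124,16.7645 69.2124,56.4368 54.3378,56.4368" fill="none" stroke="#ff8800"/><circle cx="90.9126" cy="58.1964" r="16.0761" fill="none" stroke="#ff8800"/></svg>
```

G21
G90
G0 X90.7692 Y8.8148
M3 S584
G1 X78.5158 Y240.2866 F1510
M5
G0 X54.3378 Y295.0344
M3 S584
G1 X69.2124 Y295.0344 F1510
G1 X69.2124 Y255.3621
G1 X54.3378 Y255.3621
G1 X54.3378 Y295.0344
M5
G0 X106.9887 Y253.6025
M3 S584
G1 X105.7650 Y259.7546 F1510
G1 X102.2801 Y264.9700
G1 X97.0647 Y268.4549
G1 X90.9126 Y269.6786
G1 X84.7605 Y268.4549
G1 X79.5451 Y264.9700
G1 X76.0602 Y259.7546
G1 X74.8365 Y253.6025
G1 X76.0602 Y247.4504
G1 X79.5451 Y242.2350
G1 X84.7605 Y238.7501
G1 X90.9126 Y237.5264
G1 X97.0647 Y238.7501
G1 X102.2801 Y242.2350
G1 X105.7650 Y247.4504
G1 X106.9887 Y253.6025
M5
G0 X0.0000 Y0.0000

1 u = 1 mm; y_m = 311.7989 − y.

[1] `<polyline>` line segment, #ff8800→score S584 F1510: (90.7692,8.8148) → (78.5158,240.2866)

[2] `<polygon>` rectangle, #ff8800→score S584 F1510: (54.3378,295.0344) → (69.2124,295.0344) → (69.2124,255.3621) → (54.3378,255.3621) → (54.3378,295.0344) (closed)

[3] `<circle>` circle, #ff8800→score S584 F1510: (106.9887,253.6025) → (105.7650,259.7546) → (102.2801,264.9700) → (97.0647,268.4549) → (90.9126,269.6786) → (84.7605,268.4549) → (79.5451,264.9700) → (76.0602,259.7546) → (74.8365,253.6025) → (76.0602,247.4504) → (79.5451,242.2350) → (84.7605,238.7501) → (90.9126,237.5264) → (97.0647,238.7501) → (102.2801,242.2350) → (105.7650,247.4504) → (106.9887,253.6025) (closed)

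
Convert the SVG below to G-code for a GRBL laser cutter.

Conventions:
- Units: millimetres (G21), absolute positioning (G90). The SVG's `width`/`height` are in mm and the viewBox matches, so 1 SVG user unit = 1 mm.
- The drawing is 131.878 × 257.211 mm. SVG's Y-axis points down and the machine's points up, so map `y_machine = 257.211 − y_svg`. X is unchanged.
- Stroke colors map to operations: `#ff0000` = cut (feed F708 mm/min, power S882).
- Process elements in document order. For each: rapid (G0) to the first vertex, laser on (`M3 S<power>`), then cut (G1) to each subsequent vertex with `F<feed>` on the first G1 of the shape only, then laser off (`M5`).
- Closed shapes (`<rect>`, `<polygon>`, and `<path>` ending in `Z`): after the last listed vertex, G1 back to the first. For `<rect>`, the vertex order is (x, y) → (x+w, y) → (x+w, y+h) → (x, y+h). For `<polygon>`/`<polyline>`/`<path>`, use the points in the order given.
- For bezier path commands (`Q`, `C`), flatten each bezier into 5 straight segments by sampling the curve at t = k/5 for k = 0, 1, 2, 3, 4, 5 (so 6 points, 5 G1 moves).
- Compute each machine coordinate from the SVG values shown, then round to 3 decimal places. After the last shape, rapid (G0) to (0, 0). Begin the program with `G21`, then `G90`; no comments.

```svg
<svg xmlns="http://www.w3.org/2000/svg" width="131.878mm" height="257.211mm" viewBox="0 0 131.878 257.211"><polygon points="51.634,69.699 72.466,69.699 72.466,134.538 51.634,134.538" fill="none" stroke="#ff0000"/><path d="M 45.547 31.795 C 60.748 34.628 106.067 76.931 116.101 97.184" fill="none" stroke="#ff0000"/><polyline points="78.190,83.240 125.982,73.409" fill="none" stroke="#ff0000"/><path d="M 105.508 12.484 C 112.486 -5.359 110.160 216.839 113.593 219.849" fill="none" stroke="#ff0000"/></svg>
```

viewBox `0 0 131.878 257.211` with mm width/height → 1 unit = 1 mm. Flip: y_m = 257.211 − y_svg.

**Shape 1** — `<polygon>` rectangle, stroke `#ff0000` → cut (S882, F708). Machine vertices: (51.634,187.512) → (72.466,187.512) → (72.466,122.673) → (51.634,122.673) → (51.634,187.512). Closed: final G1 returns to the first vertex.

**Shape 2** — `<path>` cubic bezier, stroke `#ff0000` → cut (S882, F708). Control points (SVG): P0=(45.547,31.795), P1=(60.748,34.628), P2=(106.067,76.931), P3=(116.101,97.184); sampled at t=k/5. Machine vertices: (45.547,225.416) → (57.759,219.472) → (74.059,207.008) → (91.309,190.977) → (106.370,174.333) → (116.101,160.027). Open path.

**Shape 3** — `<polyline>` line segment, stroke `#ff0000` → cut (S882, F708). Machine vertices: (78.190,173.971) → (125.982,183.802). Open path.

**Shape 4** — `<path>` cubic bezier, stroke `#ff0000` → cut (S882, F708). Control points (SVG): P0=(105.508,12.484), P1=(112.486,-5.359), P2=(110.160,216.839), P3=(113.593,219.849); sampled at t=k/5. Machine vertices: (105.508,244.727) → (108.699,230.302) → (110.380,180.310) → (111.274,116.794) → (112.104,61.797) → (113.593,37.362). Open path.

G21
G90
G0 X51.634 Y187.512
M3 S882
G1 X72.466 Y187.512 F708
G1 X72.466 Y122.673
G1 X51.634 Y122.673
G1 X51.634 Y187.512
M5
G0 X45.547 Y225.416
M3 S882
G1 X57.759 Y219.472 F708
G1 X74.059 Y207.008
G1 X91.309 Y190.977
G1 X106.370 Y174.333
G1 X116.101 Y160.027
M5
G0 X78.190 Y173.971
M3 S882
G1 X125.982 Y183.802 F708
M5
G0 X105.508 Y244.727
M3 S882
G1 X108.699 Y230.302 F708
G1 X110.380 Y180.310
G1 X111.274 Y116.794
G1 X112.104 Y61.797
G1 X113.593 Y37.362
M5
G0 X0.000 Y0.000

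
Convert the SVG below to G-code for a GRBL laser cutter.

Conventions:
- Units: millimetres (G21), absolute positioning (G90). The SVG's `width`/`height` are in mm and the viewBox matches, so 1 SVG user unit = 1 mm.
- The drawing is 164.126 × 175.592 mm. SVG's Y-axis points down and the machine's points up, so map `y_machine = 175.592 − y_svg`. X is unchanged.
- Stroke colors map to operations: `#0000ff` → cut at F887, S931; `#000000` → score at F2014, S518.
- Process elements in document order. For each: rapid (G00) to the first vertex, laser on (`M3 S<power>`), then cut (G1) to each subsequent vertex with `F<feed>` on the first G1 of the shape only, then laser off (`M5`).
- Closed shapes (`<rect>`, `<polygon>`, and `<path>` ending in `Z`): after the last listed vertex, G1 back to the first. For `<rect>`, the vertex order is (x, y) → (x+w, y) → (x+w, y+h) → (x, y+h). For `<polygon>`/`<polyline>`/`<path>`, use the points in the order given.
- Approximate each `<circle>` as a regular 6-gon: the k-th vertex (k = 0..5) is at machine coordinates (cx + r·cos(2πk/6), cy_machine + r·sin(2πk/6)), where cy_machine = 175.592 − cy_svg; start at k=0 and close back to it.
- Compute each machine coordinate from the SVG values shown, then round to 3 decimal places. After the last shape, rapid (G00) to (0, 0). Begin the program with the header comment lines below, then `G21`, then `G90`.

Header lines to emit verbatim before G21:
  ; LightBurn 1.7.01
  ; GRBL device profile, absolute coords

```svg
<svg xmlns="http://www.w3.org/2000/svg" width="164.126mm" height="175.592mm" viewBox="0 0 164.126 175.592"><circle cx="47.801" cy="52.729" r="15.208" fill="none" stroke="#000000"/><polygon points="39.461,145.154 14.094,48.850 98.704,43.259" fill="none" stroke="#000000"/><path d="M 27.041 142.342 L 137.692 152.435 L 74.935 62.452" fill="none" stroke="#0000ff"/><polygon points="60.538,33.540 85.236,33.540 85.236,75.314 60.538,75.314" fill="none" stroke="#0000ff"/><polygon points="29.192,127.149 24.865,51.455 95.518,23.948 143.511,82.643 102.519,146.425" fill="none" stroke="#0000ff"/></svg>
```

1 u = 1 mm; y_m = 175.592 − y.

[1] `<circle>` circle, #000000→score S518 F2014: (63.009,122.863) → (55.405,136.034) → (40.197,136.034) → (32.593,122.863) → (40.197,109.692) → (55.405,109.692) → (63.009,122.863) (closed)

[2] `<polygon>` closed polygon, #000000→score S518 F2014: (39.461,30.438) → (14.094,126.742) → (98.704,132.333) → (39.461,30.438) (closed)

[3] `<path>` open polyline, #0000ff→cut S931 F887: (27.041,33.250) → (137.692,23.157) → (74.935,113.140)

[4] `<polygon>` rectangle, #0000ff→cut S931 F887: (60.538,142.052) → (85.236,142.052) → (85.236,100.278) → (60.538,100.278) → (60.538,142.052) (closed)

[5] `<polygon>` regular polygon, #0000ff→cut S931 F887: (29.192,48.443) → (24.865,124.137) → (95.518,151.644) → (143.511,92.949) → (102.519,29.167) → (29.192,48.443) (closed)

; LightBurn 1.7.01
; GRBL device profile, absolute coords
G21
G90
G00 X63.009 Y122.863
M3 S518
G1 X55.405 Y136.034 F2014
G1 X40.197 Y136.034
G1 X32.593 Y122.863
G1 X40.197 Y109.692
G1 X55.405 Y109.692
G1 X63.009 Y122.863
M5
G00 X39.461 Y30.438
M3 S518
G1 X14.094 Y126.742 F2014
G1 X98.704 Y132.333
G1 X39.461 Y30.438
M5
G00 X27.041 Y33.250
M3 S931
G1 X137.692 Y23.157 F887
G1 X74.935 Y113.140
M5
G00 X60.538 Y142.052
M3 S931
G1 X85.236 Y142.052 F887
G1 X85.236 Y100.278
G1 X60.538 Y100.278
G1 X60.538 Y142.052
M5
G00 X29.192 Y48.443
M3 S931
G1 X24.865 Y124.137 F887
G1 X95.518 Y151.644
G1 X143.511 Y92.949
G1 X102.519 Y29.167
G1 X29.192 Y48.443
M5
G00 X0.000 Y0.000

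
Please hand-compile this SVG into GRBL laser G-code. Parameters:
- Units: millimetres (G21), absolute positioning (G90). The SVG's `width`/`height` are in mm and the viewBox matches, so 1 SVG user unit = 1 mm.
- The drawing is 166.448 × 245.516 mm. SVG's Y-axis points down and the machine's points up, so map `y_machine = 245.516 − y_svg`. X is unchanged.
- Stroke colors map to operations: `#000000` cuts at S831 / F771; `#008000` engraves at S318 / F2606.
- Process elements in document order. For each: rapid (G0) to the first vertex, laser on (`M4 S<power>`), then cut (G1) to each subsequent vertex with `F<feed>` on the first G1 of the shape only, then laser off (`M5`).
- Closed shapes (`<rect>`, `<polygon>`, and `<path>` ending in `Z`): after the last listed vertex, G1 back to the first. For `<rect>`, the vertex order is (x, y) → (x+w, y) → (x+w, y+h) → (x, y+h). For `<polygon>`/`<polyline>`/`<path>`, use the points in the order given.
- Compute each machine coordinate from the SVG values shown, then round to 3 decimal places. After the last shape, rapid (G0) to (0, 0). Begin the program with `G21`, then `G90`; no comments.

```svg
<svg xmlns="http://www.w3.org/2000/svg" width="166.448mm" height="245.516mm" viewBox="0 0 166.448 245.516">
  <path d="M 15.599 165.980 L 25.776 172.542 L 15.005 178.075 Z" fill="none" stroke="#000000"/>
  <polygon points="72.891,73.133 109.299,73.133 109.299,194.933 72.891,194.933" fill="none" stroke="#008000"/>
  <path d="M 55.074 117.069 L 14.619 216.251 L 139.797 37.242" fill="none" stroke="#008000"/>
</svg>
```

G21
G90
G0 X15.599 Y79.536
M4 S831
G1 X25.776 Y72.974 F771
G1 X15.005 Y67.441
G1 X15.599 Y79.536
M5
G0 X72.891 Y172.383
M4 S318
G1 X109.299 Y172.383 F2606
G1 X109.299 Y50.583
G1 X72.891 Y50.583
G1 X72.891 Y172.383
M5
G0 X55.074 Y128.447
M4 S318
G1 X14.619 Y29.265 F2606
G1 X139.797 Y208.274
M5
G0 X0.000 Y0.000

viewBox `0 0 166.448 245.516` with mm width/height → 1 unit = 1 mm. Flip: y_m = 245.516 − y_svg.

**Shape 1** — `<path>` regular polygon, stroke `#000000` → cut (S831, F771). Machine vertices: (15.599,79.536) → (25.776,72.974) → (15.005,67.441) → (15.599,79.536). Closed: final G1 returns to the first vertex.

**Shape 2** — `<polygon>` rectangle, stroke `#008000` → engrave (S318, F2606). Machine vertices: (72.891,172.383) → (109.299,172.383) → (109.299,50.583) → (72.891,50.583) → (72.891,172.383). Closed: final G1 returns to the first vertex.

**Shape 3** — `<path>` open polyline, stroke `#008000` → engrave (S318, F2606). Machine vertices: (55.074,128.447) → (14.619,29.265) → (139.797,208.274). Open path.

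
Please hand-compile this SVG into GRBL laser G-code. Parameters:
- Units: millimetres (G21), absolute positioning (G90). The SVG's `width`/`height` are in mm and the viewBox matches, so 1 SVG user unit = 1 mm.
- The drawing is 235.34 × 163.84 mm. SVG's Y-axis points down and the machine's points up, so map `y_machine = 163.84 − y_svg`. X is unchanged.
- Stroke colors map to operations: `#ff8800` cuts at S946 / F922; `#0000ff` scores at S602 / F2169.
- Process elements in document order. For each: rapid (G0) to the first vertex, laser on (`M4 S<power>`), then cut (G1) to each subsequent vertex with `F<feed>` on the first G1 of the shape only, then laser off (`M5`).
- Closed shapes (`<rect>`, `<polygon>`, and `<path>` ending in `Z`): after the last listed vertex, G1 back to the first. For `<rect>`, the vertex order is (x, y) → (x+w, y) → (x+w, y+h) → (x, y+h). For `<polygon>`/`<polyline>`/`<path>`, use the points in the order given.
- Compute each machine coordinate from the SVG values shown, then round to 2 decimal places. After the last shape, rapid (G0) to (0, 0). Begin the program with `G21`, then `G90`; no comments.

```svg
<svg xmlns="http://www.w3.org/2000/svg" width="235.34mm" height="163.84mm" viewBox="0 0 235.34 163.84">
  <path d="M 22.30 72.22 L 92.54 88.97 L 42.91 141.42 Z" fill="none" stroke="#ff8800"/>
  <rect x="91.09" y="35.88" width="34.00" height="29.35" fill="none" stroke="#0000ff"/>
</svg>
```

1 u = 1 mm; y_m = 163.84 − y.

[1] `<path>` regular polygon, #ff8800→cut S946 F922: (22.30,91.62) → (92.54,74.87) → (42.91,22.42) → (22.30,91.62) (closed)

[2] `<rect>` rectangle, #0000ff→score S602 F2169: (91.09,127.96) → (125.09,127.96) → (125.09,98.61) → (91.09,98.61) → (91.09,127.96) (closed)

G21
G90
G0 X22.30 Y91.62
M4 S946
G1 X92.54 Y74.87 F922
G1 X42.91 Y22.42
G1 X22.30 Y91.62
M5
G0 X91.09 Y127.96
M4 S602
G1 X125.09 Y127.96 F2169
G1 X125.09 Y98.61
G1 X91.09 Y98.61
G1 X91.09 Y127.96
M5
G0 X0.00 Y0.00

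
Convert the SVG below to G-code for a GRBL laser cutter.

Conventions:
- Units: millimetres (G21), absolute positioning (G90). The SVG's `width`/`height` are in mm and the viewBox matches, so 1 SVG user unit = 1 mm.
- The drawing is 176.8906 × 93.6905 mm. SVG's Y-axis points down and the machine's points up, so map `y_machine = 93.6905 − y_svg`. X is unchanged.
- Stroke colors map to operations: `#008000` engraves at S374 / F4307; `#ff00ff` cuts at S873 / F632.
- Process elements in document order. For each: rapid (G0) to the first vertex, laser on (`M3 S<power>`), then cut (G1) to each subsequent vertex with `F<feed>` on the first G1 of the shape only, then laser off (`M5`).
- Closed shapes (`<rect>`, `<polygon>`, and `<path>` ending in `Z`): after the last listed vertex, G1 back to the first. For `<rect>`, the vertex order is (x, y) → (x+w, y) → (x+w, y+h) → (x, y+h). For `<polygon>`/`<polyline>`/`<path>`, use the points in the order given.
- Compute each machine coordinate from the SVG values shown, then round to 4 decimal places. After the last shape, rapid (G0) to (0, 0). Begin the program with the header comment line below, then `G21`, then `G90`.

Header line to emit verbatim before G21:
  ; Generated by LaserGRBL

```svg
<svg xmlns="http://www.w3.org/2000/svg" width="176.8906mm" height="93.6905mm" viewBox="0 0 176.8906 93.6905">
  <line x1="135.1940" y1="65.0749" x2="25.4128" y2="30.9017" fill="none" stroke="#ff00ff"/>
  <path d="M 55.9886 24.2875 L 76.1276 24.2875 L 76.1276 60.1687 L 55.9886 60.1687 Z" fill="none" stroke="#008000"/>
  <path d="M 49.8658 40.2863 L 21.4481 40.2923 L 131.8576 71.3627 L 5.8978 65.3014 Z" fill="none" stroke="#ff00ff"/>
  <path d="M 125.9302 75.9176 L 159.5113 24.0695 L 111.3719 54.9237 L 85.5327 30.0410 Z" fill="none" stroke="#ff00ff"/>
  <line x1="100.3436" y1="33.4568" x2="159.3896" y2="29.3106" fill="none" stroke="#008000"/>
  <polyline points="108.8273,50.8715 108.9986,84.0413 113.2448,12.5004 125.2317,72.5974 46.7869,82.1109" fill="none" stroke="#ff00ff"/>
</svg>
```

1 u = 1 mm; y_m = 93.6905 − y.

[1] `<line>` line segment, #ff00ff→cut S873 F632: (135.1940,28.6156) → (25.4128,62.7888)

[2] `<path>` rectangle, #008000→engrave S374 F4307: (55.9886,69.4030) → (76.1276,69.4030) → (76.1276,33.5218) → (55.9886,33.5218) → (55.9886,69.4030) (closed)

[3] `<path>` closed polygon, #ff00ff→cut S873 F632: (49.8658,53.4042) → (21.4481,53.3982) → (131.8576,22.3278) → (5.8978,28.3891) → (49.8658,53.4042) (closed)

[4] `<path>` closed polygon, #ff00ff→cut S873 F632: (125.9302,17.7729) → (159.5113,69.6210) → (111.3719,38.7668) → (85.5327,63.6495) → (125.9302,17.7729) (closed)

[5] `<line>` line segment, #008000→engrave S374 F4307: (100.3436,60.2337) → (159.3896,64.3799)

[6] `<polyline>` open polyline, #ff00ff→cut S873 F632: (108.8273,42.8190) → (108.9986,9.6492) → (113.2448,81.1901) → (125.2317,21.0931) → (46.7869,11.5796)

; Generated by LaserGRBL
G21
G90
G0 X135.1940 Y28.6156
M3 S873
G1 X25.4128 Y62.7888 F632
M5
G0 X55.9886 Y69.4030
M3 S374
G1 X76.1276 Y69.4030 F4307
G1 X76.1276 Y33.5218
G1 X55.9886 Y33.5218
G1 X55.9886 Y69.4030
M5
G0 X49.8658 Y53.4042
M3 S873
G1 X21.4481 Y53.3982 F632
G1 X131.8576 Y22.3278
G1 X5.8978 Y28.3891
G1 X49.8658 Y53.4042
M5
G0 X125.9302 Y17.7729
M3 S873
G1 X159.5113 Y69.6210 F632
G1 X111.3719 Y38.7668
G1 X85.5327 Y63.6495
G1 X125.9302 Y17.7729
M5
G0 X100.3436 Y60.2337
M3 S374
G1 X159.3896 Y64.3799 F4307
M5
G0 X108.8273 Y42.8190
M3 S873
G1 X108.9986 Y9.6492 F632
G1 X113.2448 Y81.1901
G1 X125.2317 Y21.0931
G1 X46.7869 Y11.5796
M5
G0 X0.0000 Y0.0000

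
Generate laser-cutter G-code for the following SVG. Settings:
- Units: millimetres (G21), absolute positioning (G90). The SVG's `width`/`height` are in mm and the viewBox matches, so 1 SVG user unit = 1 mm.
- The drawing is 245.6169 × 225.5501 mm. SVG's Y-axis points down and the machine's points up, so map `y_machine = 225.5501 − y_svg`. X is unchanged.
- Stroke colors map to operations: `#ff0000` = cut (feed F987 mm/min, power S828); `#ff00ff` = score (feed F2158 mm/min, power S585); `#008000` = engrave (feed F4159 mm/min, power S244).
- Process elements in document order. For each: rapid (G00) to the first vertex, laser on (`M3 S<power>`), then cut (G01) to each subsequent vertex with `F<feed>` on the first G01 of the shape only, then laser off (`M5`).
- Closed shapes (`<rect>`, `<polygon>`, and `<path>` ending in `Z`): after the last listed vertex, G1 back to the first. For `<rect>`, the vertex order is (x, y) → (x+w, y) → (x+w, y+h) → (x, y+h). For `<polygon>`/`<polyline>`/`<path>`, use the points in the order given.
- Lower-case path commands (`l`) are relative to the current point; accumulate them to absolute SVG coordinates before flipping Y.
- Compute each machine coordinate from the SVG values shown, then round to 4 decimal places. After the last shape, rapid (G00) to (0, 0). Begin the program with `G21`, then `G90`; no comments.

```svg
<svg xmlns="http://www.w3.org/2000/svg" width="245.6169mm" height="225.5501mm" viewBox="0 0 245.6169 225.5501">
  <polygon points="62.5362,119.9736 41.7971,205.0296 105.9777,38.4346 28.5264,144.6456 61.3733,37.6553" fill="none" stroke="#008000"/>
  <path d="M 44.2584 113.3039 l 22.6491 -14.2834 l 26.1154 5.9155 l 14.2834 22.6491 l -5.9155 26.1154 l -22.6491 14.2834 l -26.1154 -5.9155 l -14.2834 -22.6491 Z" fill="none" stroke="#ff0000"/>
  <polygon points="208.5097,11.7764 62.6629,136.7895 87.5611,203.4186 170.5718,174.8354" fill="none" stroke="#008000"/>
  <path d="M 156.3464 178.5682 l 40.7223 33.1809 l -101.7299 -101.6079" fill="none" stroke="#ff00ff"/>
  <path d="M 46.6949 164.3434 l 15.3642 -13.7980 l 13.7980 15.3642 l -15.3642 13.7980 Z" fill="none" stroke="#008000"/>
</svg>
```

Since the viewBox matches the mm dimensions, user units are millimetres directly. The only transform is the Y-flip y_m = 225.5501 − y_svg.

Shape 1 is a closed polygon drawn with `<polygon>`. Its stroke #008000 means engrave at S244, F4159. After flipping Y the toolpath is (62.5362,105.5765) → (41.7971,20.5205) → (105.9777,187.1155) → (28.5264,80.9045) → (61.3733,187.8948) → (62.5362,105.5765), returning to the start.

Shape 2 is a regular polygon drawn with `<path>`. Its stroke #ff0000 means cut at S828, F987. After flipping Y the toolpath is (44.2584,112.2462) → (66.9075,126.5296) → (93.0229,120.6141) → (107.3063,97.9650) → (101.3908,71.8496) → (78.7417,57.5662) → (52.6263,63.4817) → (38.3429,86.1308) → (44.2584,112.2462), returning to the start.

Shape 3 is a closed polygon drawn with `<polygon>`. Its stroke #008000 means engrave at S244, F4159. After flipping Y the toolpath is (208.5097,213.7737) → (62.6629,88.7606) → (87.5611,22.1315) → (170.5718,50.7147) → (208.5097,213.7737), returning to the start.

Shape 4 is a open polyline drawn with `<path>`. Its stroke #ff00ff means score at S585, F2158. After flipping Y the toolpath is (156.3464,46.9819) → (197.0687,13.8010) → (95.3388,115.4089).

Shape 5 is a regular polygon drawn with `<path>`. Its stroke #008000 means engrave at S244, F4159. After flipping Y the toolpath is (46.6949,61.2067) → (62.0591,75.0047) → (75.8571,59.6405) → (60.4929,45.8425) → (46.6949,61.2067), returning to the start.

G21
G90
G00 X62.5362 Y105.5765
M3 S244
G01 X41.7971 Y20.5205 F4159
G01 X105.9777 Y187.1155
G01 X28.5264 Y80.9045
G01 X61.3733 Y187.8948
G01 X62.5362 Y105.5765
M5
G00 X44.2584 Y112.2462
M3 S828
G01 X66.9075 Y126.5296 F987
G01 X93.0229 Y120.6141
G01 X107.3063 Y97.9650
G01 X101.3908 Y71.8496
G01 X78.7417 Y57.5662
G01 X52.6263 Y63.4817
G01 X38.3429 Y86.1308
G01 X44.2584 Y112.2462
M5
G00 X208.5097 Y213.7737
M3 S244
G01 X62.6629 Y88.7606 F4159
G01 X87.5611 Y22.1315
G01 X170.5718 Y50.7147
G01 X208.5097 Y213.7737
M5
G00 X156.3464 Y46.9819
M3 S585
G01 X197.0687 Y13.8010 F2158
G01 X95.3388 Y115.4089
M5
G00 X46.6949 Y61.2067
M3 S244
G01 X62.0591 Y75.0047 F4159
G01 X75.8571 Y59.6405
G01 X60.4929 Y45.8425
G01 X46.6949 Y61.2067
M5
G00 X0.0000 Y0.0000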